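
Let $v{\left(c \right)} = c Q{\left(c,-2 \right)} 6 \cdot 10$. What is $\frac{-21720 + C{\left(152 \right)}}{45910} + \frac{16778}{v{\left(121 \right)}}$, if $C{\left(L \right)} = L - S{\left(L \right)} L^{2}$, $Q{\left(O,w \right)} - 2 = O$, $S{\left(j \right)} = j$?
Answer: $- \frac{31544638225}{409967118} \approx -76.944$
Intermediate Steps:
$Q{\left(O,w \right)} = 2 + O$
$C{\left(L \right)} = L - L^{3}$ ($C{\left(L \right)} = L - L L^{2} = L - L^{3}$)
$v{\left(c \right)} = 60 c \left(2 + c\right)$ ($v{\left(c \right)} = c \left(2 + c\right) 6 \cdot 10 = 6 c \left(2 + c\right) 10 = 60 c \left(2 + c\right)$)
$\frac{-21720 + C{\left(152 \right)}}{45910} + \frac{16778}{v{\left(121 \right)}} = \frac{-21720 + \left(152 - 152^{3}\right)}{45910} + \frac{16778}{60 \cdot 121 \left(2 + 121\right)} = \left(-21720 + \left(152 - 3511808\right)\right) \frac{1}{45910} + \frac{16778}{60 \cdot 121 \cdot 123} = \left(-21720 + \left(152 - 3511808\right)\right) \frac{1}{45910} + \frac{16778}{892980} = \left(-21720 - 3511656\right) \frac{1}{45910} + 16778 \cdot \frac{1}{892980} = \left(-3533376\right) \frac{1}{45910} + \frac{8389}{446490} = - \frac{1766688}{22955} + \frac{8389}{446490} = - \frac{31544638225}{409967118}$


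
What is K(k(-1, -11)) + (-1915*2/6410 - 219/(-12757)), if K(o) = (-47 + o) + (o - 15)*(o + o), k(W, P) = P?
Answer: 4198354266/8177237 ≈ 513.42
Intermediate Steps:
K(o) = -47 + o + 2*o*(-15 + o) (K(o) = (-47 + o) + (-15 + o)*(2*o) = (-47 + o) + 2*o*(-15 + o) = -47 + o + 2*o*(-15 + o))
K(k(-1, -11)) + (-1915*2/6410 - 219/(-12757)) = (-47 - 29*(-11) + 2*(-11)²) + (-1915*2/6410 - 219/(-12757)) = (-47 + 319 + 2*121) + (-3830*1/6410 - 219*(-1/12757)) = (-47 + 319 + 242) + (-383/641 + 219/12757) = 514 - 4745552/8177237 = 4198354266/8177237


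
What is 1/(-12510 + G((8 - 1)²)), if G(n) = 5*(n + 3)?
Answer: -1/12250 ≈ -8.1633e-5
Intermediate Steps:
G(n) = 15 + 5*n (G(n) = 5*(3 + n) = 15 + 5*n)
1/(-12510 + G((8 - 1)²)) = 1/(-12510 + (15 + 5*(8 - 1)²)) = 1/(-12510 + (15 + 5*7²)) = 1/(-12510 + (15 + 5*49)) = 1/(-12510 + (15 + 245)) = 1/(-12510 + 260) = 1/(-12250) = -1/12250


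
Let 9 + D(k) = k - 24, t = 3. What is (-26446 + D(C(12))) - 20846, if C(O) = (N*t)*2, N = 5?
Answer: -47295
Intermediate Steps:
C(O) = 30 (C(O) = (5*3)*2 = 15*2 = 30)
D(k) = -33 + k (D(k) = -9 + (k - 24) = -9 + (-24 + k) = -33 + k)
(-26446 + D(C(12))) - 20846 = (-26446 + (-33 + 30)) - 20846 = (-26446 - 3) - 20846 = -26449 - 20846 = -47295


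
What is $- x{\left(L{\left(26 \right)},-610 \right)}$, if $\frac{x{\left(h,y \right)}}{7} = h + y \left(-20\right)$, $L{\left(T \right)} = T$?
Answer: $-85582$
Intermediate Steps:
$x{\left(h,y \right)} = - 140 y + 7 h$ ($x{\left(h,y \right)} = 7 \left(h + y \left(-20\right)\right) = 7 \left(h - 20 y\right) = - 140 y + 7 h$)
$- x{\left(L{\left(26 \right)},-610 \right)} = - (\left(-140\right) \left(-610\right) + 7 \cdot 26) = - (85400 + 182) = \left(-1\right) 85582 = -85582$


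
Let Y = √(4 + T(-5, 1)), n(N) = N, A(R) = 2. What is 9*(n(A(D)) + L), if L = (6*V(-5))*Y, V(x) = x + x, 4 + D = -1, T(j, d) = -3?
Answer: -522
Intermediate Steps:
D = -5 (D = -4 - 1 = -5)
V(x) = 2*x
Y = 1 (Y = √(4 - 3) = √1 = 1)
L = -60 (L = (6*(2*(-5)))*1 = (6*(-10))*1 = -60*1 = -60)
9*(n(A(D)) + L) = 9*(2 - 60) = 9*(-58) = -522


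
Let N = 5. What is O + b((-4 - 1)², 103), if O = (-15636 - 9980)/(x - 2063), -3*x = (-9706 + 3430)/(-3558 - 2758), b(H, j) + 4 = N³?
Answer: 27166604/203625 ≈ 133.41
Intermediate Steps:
b(H, j) = 121 (b(H, j) = -4 + 5³ = -4 + 125 = 121)
x = -523/1579 (x = -(-9706 + 3430)/(3*(-3558 - 2758)) = -(-2092)/(-6316) = -(-2092)*(-1)/6316 = -⅓*1569/1579 = -523/1579 ≈ -0.33122)
O = 2527979/203625 (O = (-15636 - 9980)/(-523/1579 - 2063) = -25616/(-3258000/1579) = -25616*(-1579/3258000) = 2527979/203625 ≈ 12.415)
O + b((-4 - 1)², 103) = 2527979/203625 + 121 = 27166604/203625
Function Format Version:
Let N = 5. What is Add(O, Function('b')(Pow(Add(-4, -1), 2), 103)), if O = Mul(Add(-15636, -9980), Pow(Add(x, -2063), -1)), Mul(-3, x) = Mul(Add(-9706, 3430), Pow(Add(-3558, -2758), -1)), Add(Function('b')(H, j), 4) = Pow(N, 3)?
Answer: Rational(27166604, 203625) ≈ 133.41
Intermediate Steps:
Function('b')(H, j) = 121 (Function('b')(H, j) = Add(-4, Pow(5, 3)) = Add(-4, 125) = 121)
x = Rational(-523, 1579) (x = Mul(Rational(-1, 3), Mul(Add(-9706, 3430), Pow(Add(-3558, -2758), -1))) = Mul(Rational(-1, 3), Mul(-6276, Pow(-6316, -1))) = Mul(Rational(-1, 3), Mul(-6276, Rational(-1, 6316))) = Mul(Rational(-1, 3), Rational(1569, 1579)) = Rational(-523, 1579) ≈ -0.33122)
O = Rational(2527979, 203625) (O = Mul(Add(-15636, -9980), Pow(Add(Rational(-523, 1579), -2063), -1)) = Mul(-25616, Pow(Rational(-3258000, 1579), -1)) = Mul(-25616, Rational(-1579, 3258000)) = Rational(2527979, 203625) ≈ 12.415)
Add(O, Function('b')(Pow(Add(-4, -1), 2), 103)) = Add(Rational(2527979, 203625), 121) = Rational(27166604, 203625)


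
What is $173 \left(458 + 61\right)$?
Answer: $89787$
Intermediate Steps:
$173 \left(458 + 61\right) = 173 \cdot 519 = 89787$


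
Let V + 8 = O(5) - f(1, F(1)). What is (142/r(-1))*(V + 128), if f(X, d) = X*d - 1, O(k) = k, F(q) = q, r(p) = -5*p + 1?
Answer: 8875/3 ≈ 2958.3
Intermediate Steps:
r(p) = 1 - 5*p
f(X, d) = -1 + X*d
V = -3 (V = -8 + (5 - (-1 + 1*1)) = -8 + (5 - (-1 + 1)) = -8 + (5 - 1*0) = -8 + (5 + 0) = -8 + 5 = -3)
(142/r(-1))*(V + 128) = (142/(1 - 5*(-1)))*(-3 + 128) = (142/(1 + 5))*125 = (142/6)*125 = (142*(⅙))*125 = (71/3)*125 = 8875/3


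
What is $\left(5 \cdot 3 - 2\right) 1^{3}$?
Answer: $13$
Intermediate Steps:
$\left(5 \cdot 3 - 2\right) 1^{3} = \left(15 - 2\right) 1 = 13 \cdot 1 = 13$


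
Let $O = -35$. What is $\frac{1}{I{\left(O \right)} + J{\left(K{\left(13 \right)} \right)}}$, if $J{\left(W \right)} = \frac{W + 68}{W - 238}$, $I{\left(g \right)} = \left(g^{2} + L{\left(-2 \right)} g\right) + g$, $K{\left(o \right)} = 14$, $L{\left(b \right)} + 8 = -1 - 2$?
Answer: $\frac{112}{176359} \approx 0.00063507$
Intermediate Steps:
$L{\left(b \right)} = -11$ ($L{\left(b \right)} = -8 - 3 = -11$)
$I{\left(g \right)} = g^{2} - 10 g$ ($I{\left(g \right)} = \left(g^{2} - 11 g\right) + g = g^{2} - 10 g$)
$J{\left(W \right)} = \frac{68 + W}{-238 + W}$
$\frac{1}{I{\left(O \right)} + J{\left(K{\left(13 \right)} \right)}} = \frac{1}{- 35 \left(-10 - 35\right) + \frac{68 + 14}{-238 + 14}} = \frac{1}{\left(-35\right) \left(-45\right) + \frac{1}{-224} \cdot 82} = \frac{1}{1575 - \frac{41}{112}} = \frac{1}{\frac{176359}{112}} = \frac{112}{176359}$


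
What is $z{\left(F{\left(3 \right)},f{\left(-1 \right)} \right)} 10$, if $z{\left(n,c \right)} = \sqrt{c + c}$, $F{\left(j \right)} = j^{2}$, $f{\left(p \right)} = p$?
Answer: $10 i \sqrt{2} \approx 14.142 i$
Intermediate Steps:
$z{\left(n,c \right)} = \sqrt{2} \sqrt{c}$ ($z{\left(n,c \right)} = \sqrt{2 c} = \sqrt{2} \sqrt{c}$)
$z{\left(F{\left(3 \right)},f{\left(-1 \right)} \right)} 10 = \sqrt{2} \sqrt{-1} \cdot 10 = \sqrt{2} i 10 = i \sqrt{2} \cdot 10 = 10 i \sqrt{2}$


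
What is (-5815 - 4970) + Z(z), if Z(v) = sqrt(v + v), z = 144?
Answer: -10785 + 12*sqrt(2) ≈ -10768.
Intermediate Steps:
Z(v) = sqrt(2)*sqrt(v) (Z(v) = sqrt(2*v) = sqrt(2)*sqrt(v))
(-5815 - 4970) + Z(z) = (-5815 - 4970) + sqrt(2)*sqrt(144) = -10785 + sqrt(2)*12 = -10785 + 12*sqrt(2)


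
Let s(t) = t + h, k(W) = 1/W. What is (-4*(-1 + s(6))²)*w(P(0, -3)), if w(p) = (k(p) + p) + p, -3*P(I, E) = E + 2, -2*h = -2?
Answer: -528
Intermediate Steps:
h = 1 (h = -½*(-2) = 1)
s(t) = 1 + t (s(t) = t + 1 = 1 + t)
P(I, E) = -⅔ - E/3 (P(I, E) = -(E + 2)/3 = -(2 + E)/3 = -⅔ - E/3)
w(p) = 1/p + 2*p (w(p) = (1/p + p) + p = (p + 1/p) + p = 1/p + 2*p)
(-4*(-1 + s(6))²)*w(P(0, -3)) = (-4*(-1 + (1 + 6))²)*(1/(-⅔ - ⅓*(-3)) + 2*(-⅔ - ⅓*(-3))) = (-4*(-1 + 7)²)*(1/(-⅔ + 1) + 2*(-⅔ + 1)) = (-4*6²)*(1/(⅓) + 2*(⅓)) = (-4*36)*(3 + ⅔) = -144*11/3 = -528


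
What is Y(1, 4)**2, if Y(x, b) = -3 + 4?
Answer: 1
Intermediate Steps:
Y(x, b) = 1
Y(1, 4)**2 = 1**2 = 1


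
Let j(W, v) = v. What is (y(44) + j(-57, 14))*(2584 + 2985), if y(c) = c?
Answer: 323002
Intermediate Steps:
(y(44) + j(-57, 14))*(2584 + 2985) = (44 + 14)*(2584 + 2985) = 58*5569 = 323002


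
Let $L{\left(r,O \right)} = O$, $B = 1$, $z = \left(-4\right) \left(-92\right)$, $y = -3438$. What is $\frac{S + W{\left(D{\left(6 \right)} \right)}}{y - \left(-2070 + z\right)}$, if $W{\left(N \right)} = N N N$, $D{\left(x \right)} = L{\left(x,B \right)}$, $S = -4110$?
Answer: $\frac{587}{248} \approx 2.3669$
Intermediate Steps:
$z = 368$
$D{\left(x \right)} = 1$
$W{\left(N \right)} = N^{3}$ ($W{\left(N \right)} = N^{2} N = N^{3}$)
$\frac{S + W{\left(D{\left(6 \right)} \right)}}{y - \left(-2070 + z\right)} = \frac{-4110 + 1^{3}}{-3438 + \left(2070 - 368\right)} = \frac{-4110 + 1}{-3438 + \left(2070 - 368\right)} = - \frac{4109}{-3438 + 1702} = - \frac{4109}{-1736} = \left(-4109\right) \left(- \frac{1}{1736}\right) = \frac{587}{248}$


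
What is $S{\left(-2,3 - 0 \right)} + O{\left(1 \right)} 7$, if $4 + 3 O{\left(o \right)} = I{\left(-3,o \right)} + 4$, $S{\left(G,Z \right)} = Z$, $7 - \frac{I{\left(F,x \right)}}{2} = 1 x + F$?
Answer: $45$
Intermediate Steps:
$I{\left(F,x \right)} = 14 - 2 F - 2 x$ ($I{\left(F,x \right)} = 14 - 2 \left(1 x + F\right) = 14 - 2 \left(x + F\right) = 14 - 2 \left(F + x\right) = 14 - \left(2 F + 2 x\right) = 14 - 2 F - 2 x$)
$O{\left(o \right)} = \frac{20}{3} - \frac{2 o}{3}$ ($O{\left(o \right)} = - \frac{4}{3} + \frac{\left(14 - -6 - 2 o\right) + 4}{3} = - \frac{4}{3} + \frac{\left(14 + 6 - 2 o\right) + 4}{3} = - \frac{4}{3} + \frac{\left(20 - 2 o\right) + 4}{3} = - \frac{4}{3} + \frac{24 - 2 o}{3} = - \frac{4}{3} - \left(-8 + \frac{2 o}{3}\right) = \frac{20}{3} - \frac{2 o}{3}$)
$S{\left(-2,3 - 0 \right)} + O{\left(1 \right)} 7 = \left(3 - 0\right) + \left(\frac{20}{3} - \frac{2}{3}\right) 7 = \left(3 + 0\right) + \left(\frac{20}{3} - \frac{2}{3}\right) 7 = 3 + 6 \cdot 7 = 3 + 42 = 45$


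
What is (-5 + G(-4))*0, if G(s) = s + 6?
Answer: 0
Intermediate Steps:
G(s) = 6 + s
(-5 + G(-4))*0 = (-5 + (6 - 4))*0 = (-5 + 2)*0 = -3*0 = 0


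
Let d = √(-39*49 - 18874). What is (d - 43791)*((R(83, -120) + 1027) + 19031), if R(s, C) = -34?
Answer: -876870984 + 20024*I*√20785 ≈ -8.7687e+8 + 2.8869e+6*I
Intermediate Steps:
d = I*√20785 (d = √(-1911 - 18874) = √(-20785) = I*√20785 ≈ 144.17*I)
(d - 43791)*((R(83, -120) + 1027) + 19031) = (I*√20785 - 43791)*((-34 + 1027) + 19031) = (-43791 + I*√20785)*(993 + 19031) = (-43791 + I*√20785)*20024 = -876870984 + 20024*I*√20785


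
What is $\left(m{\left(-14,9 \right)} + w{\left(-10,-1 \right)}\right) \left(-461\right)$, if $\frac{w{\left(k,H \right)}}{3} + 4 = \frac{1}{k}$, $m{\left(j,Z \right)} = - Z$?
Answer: $\frac{98193}{10} \approx 9819.3$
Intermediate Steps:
$w{\left(k,H \right)} = -12 + \frac{3}{k}$
$\left(m{\left(-14,9 \right)} + w{\left(-10,-1 \right)}\right) \left(-461\right) = \left(\left(-1\right) 9 - \left(12 - \frac{3}{-10}\right)\right) \left(-461\right) = \left(-9 + \left(-12 + 3 \left(- \frac{1}{10}\right)\right)\right) \left(-461\right) = \left(-9 - \frac{123}{10}\right) \left(-461\right) = \left(- \frac{213}{10}\right) \left(-461\right) = \frac{98193}{10}$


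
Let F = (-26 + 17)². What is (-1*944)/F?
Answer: -944/81 ≈ -11.654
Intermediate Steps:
F = 81 (F = (-9)² = 81)
(-1*944)/F = -1*944/81 = -944*1/81 = -944/81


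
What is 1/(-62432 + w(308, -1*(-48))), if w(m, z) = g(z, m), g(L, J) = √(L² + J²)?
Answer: -3902/243603591 - √6073/974414364 ≈ -1.6098e-5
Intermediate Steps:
g(L, J) = √(J² + L²)
w(m, z) = √(m² + z²)
1/(-62432 + w(308, -1*(-48))) = 1/(-62432 + √(308² + (-1*(-48))²)) = 1/(-62432 + √(94864 + 48²)) = 1/(-62432 + √(94864 + 2304)) = 1/(-62432 + √97168) = 1/(-62432 + 4*√6073)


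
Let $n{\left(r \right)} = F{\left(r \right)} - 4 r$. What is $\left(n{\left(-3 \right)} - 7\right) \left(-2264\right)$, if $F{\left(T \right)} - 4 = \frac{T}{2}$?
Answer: $-16980$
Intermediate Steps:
$F{\left(T \right)} = 4 + \frac{T}{2}$
$n{\left(r \right)} = 4 - \frac{7 r}{2}$ ($n{\left(r \right)} = \left(4 + \frac{r}{2}\right) - 4 r = 4 - \frac{7 r}{2}$)
$\left(n{\left(-3 \right)} - 7\right) \left(-2264\right) = \left(\left(4 - - \frac{21}{2}\right) - 7\right) \left(-2264\right) = \left(\left(4 + \frac{21}{2}\right) - 7\right) \left(-2264\right) = \left(\frac{29}{2} - 7\right) \left(-2264\right) = \frac{15}{2} \left(-2264\right) = -16980$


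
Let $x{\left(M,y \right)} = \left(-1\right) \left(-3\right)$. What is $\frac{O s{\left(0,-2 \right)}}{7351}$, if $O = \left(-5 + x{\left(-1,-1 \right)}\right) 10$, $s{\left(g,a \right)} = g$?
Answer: $0$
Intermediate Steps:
$x{\left(M,y \right)} = 3$
$O = -20$ ($O = \left(-5 + 3\right) 10 = \left(-2\right) 10 = -20$)
$\frac{O s{\left(0,-2 \right)}}{7351} = \frac{\left(-20\right) 0}{7351} = 0 \cdot \frac{1}{7351} = 0$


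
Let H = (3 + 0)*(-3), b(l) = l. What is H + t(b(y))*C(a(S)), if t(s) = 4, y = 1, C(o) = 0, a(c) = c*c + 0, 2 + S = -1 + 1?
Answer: -9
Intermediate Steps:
S = -2 (S = -2 + (-1 + 1) = -2 + 0 = -2)
a(c) = c² (a(c) = c² + 0 = c²)
H = -9 (H = 3*(-3) = -9)
H + t(b(y))*C(a(S)) = -9 + 4*0 = -9 + 0 = -9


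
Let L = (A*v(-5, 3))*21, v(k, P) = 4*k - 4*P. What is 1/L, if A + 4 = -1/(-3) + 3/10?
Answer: 5/11312 ≈ 0.00044201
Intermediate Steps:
v(k, P) = -4*P + 4*k
A = -101/30 (A = -4 + (-1/(-3) + 3/10) = -4 + (-1*(-⅓) + 3*(⅒)) = -4 + (⅓ + 3/10) = -4 + 19/30 = -101/30 ≈ -3.3667)
L = 11312/5 (L = -101*(-4*3 + 4*(-5))/30*21 = -101*(-12 - 20)/30*21 = -101/30*(-32)*21 = (1616/15)*21 = 11312/5 ≈ 2262.4)
1/L = 1/(11312/5) = 5/11312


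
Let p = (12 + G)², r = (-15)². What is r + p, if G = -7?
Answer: 250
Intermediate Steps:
r = 225
p = 25 (p = (12 - 7)² = 5² = 25)
r + p = 225 + 25 = 250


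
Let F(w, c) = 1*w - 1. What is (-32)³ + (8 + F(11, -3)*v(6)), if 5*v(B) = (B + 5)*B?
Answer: -32628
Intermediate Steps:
v(B) = B*(5 + B)/5 (v(B) = ((B + 5)*B)/5 = ((5 + B)*B)/5 = (B*(5 + B))/5 = B*(5 + B)/5)
F(w, c) = -1 + w (F(w, c) = w - 1 = -1 + w)
(-32)³ + (8 + F(11, -3)*v(6)) = (-32)³ + (8 + (-1 + 11)*((⅕)*6*(5 + 6))) = -32768 + (8 + 10*((⅕)*6*11)) = -32768 + (8 + 10*(66/5)) = -32768 + (8 + 132) = -32768 + 140 = -32628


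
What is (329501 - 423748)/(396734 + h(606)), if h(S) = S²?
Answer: -94247/763970 ≈ -0.12336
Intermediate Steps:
(329501 - 423748)/(396734 + h(606)) = (329501 - 423748)/(396734 + 606²) = -94247/(396734 + 367236) = -94247/763970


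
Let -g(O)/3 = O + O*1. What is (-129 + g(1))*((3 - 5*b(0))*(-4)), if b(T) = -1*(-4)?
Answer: -9180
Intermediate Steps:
g(O) = -6*O (g(O) = -3*(O + O*1) = -3*(O + O) = -6*O)
b(T) = 4
(-129 + g(1))*((3 - 5*b(0))*(-4)) = (-129 - 6*1)*((3 - 5*4)*(-4)) = (-129 - 6)*((3 - 20)*(-4)) = -(-2295)*(-4) = -135*68 = -9180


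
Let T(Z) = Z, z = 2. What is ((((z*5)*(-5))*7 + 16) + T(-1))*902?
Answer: -302170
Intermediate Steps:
((((z*5)*(-5))*7 + 16) + T(-1))*902 = ((((2*5)*(-5))*7 + 16) - 1)*902 = (((10*(-5))*7 + 16) - 1)*902 = ((-50*7 + 16) - 1)*902 = ((-350 + 16) - 1)*902 = (-334 - 1)*902 = -335*902 = -302170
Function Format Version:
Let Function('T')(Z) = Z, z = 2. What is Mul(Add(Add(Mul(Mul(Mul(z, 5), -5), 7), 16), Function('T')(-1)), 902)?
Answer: -302170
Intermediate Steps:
Mul(Add(Add(Mul(Mul(Mul(z, 5), -5), 7), 16), Function('T')(-1)), 902) = Mul(Add(Add(Mul(Mul(Mul(2, 5), -5), 7), 16), -1), 902) = Mul(Add(Add(Mul(Mul(10, -5), 7), 16), -1), 902) = Mul(Add(Add(Mul(-50, 7), 16), -1), 902) = Mul(Add(Add(-350, 16), -1), 902) = Mul(Add(-334, -1), 902) = Mul(-335, 902) = -302170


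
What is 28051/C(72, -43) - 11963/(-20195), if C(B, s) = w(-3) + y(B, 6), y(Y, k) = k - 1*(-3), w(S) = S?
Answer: 80937389/17310 ≈ 4675.8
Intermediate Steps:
y(Y, k) = 3 + k (y(Y, k) = k + 3 = 3 + k)
C(B, s) = 6 (C(B, s) = -3 + (3 + 6) = -3 + 9 = 6)
28051/C(72, -43) - 11963/(-20195) = 28051/6 - 11963/(-20195) = 28051*(1/6) - 11963*(-1/20195) = 28051/6 + 1709/2885 = 80937389/17310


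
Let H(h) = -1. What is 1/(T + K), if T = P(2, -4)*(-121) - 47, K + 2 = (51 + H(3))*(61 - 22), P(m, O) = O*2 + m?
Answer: 1/2627 ≈ 0.00038066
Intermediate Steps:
P(m, O) = m + 2*O (P(m, O) = 2*O + m = m + 2*O)
K = 1948 (K = -2 + (51 - 1)*(61 - 22) = -2 + 50*39 = -2 + 1950 = 1948)
T = 679 (T = (2 + 2*(-4))*(-121) - 47 = (2 - 8)*(-121) - 47 = -6*(-121) - 47 = 726 - 47 = 679)
1/(T + K) = 1/(679 + 1948) = 1/2627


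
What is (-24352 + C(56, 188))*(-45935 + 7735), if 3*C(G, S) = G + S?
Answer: 2781418400/3 ≈ 9.2714e+8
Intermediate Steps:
C(G, S) = G/3 + S/3 (C(G, S) = (G + S)/3 = G/3 + S/3)
(-24352 + C(56, 188))*(-45935 + 7735) = (-24352 + ((1/3)*56 + (1/3)*188))*(-45935 + 7735) = (-24352 + (56/3 + 188/3))*(-38200) = (-24352 + 244/3)*(-38200) = -72812/3*(-38200) = 2781418400/3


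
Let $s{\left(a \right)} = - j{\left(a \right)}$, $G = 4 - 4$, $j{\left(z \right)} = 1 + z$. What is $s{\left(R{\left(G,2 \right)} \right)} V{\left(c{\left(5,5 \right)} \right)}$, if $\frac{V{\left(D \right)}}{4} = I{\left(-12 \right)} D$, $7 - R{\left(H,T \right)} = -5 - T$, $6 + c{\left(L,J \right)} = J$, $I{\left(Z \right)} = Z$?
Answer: $-720$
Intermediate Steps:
$G = 0$ ($G = 4 - 4 = 0$)
$c{\left(L,J \right)} = -6 + J$
$R{\left(H,T \right)} = 12 + T$ ($R{\left(H,T \right)} = 7 - \left(-5 - T\right) = 7 + \left(5 + T\right) = 12 + T$)
$V{\left(D \right)} = - 48 D$ ($V{\left(D \right)} = 4 \left(- 12 D\right) = - 48 D$)
$s{\left(a \right)} = -1 - a$ ($s{\left(a \right)} = - (1 + a) = -1 - a$)
$s{\left(R{\left(G,2 \right)} \right)} V{\left(c{\left(5,5 \right)} \right)} = \left(-1 - \left(12 + 2\right)\right) \left(- 48 \left(-6 + 5\right)\right) = \left(-1 - 14\right) \left(\left(-48\right) \left(-1\right)\right) = \left(-1 - 14\right) 48 = \left(-15\right) 48 = -720$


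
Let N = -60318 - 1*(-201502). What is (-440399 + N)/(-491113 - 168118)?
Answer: 299215/659231 ≈ 0.45389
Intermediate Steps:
N = 141184 (N = -60318 + 201502 = 141184)
(-440399 + N)/(-491113 - 168118) = (-440399 + 141184)/(-491113 - 168118) = -299215/(-659231) = -299215*(-1/659231) = 299215/659231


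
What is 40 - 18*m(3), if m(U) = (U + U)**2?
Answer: -608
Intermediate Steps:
m(U) = 4*U**2 (m(U) = (2*U)**2 = 4*U**2)
40 - 18*m(3) = 40 - 72*3**2 = 40 - 72*9 = 40 - 18*36 = 40 - 648 = -608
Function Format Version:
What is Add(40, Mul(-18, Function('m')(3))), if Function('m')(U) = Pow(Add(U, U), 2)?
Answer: -608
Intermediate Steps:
Function('m')(U) = Mul(4, Pow(U, 2)) (Function('m')(U) = Pow(Mul(2, U), 2) = Mul(4, Pow(U, 2)))
Add(40, Mul(-18, Function('m')(3))) = Add(40, Mul(-18, Mul(4, Pow(3, 2)))) = Add(40, Mul(-18, Mul(4, 9))) = Add(40, Mul(-18, 36)) = Add(40, -648) = -608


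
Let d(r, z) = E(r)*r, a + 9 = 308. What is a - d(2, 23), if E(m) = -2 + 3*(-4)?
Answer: 327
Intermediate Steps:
E(m) = -14 (E(m) = -2 - 12 = -14)
a = 299 (a = -9 + 308 = 299)
d(r, z) = -14*r
a - d(2, 23) = 299 - (-14)*2 = 299 - 1*(-28) = 299 + 28 = 327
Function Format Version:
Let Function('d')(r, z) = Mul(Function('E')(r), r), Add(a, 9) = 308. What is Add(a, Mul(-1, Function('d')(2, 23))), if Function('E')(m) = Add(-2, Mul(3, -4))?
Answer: 327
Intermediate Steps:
Function('E')(m) = -14 (Function('E')(m) = Add(-2, -12) = -14)
a = 299 (a = Add(-9, 308) = 299)
Function('d')(r, z) = Mul(-14, r)
Add(a, Mul(-1, Function('d')(2, 23))) = Add(299, Mul(-1, Mul(-14, 2))) = Add(299, Mul(-1, -28)) = Add(299, 28) = 327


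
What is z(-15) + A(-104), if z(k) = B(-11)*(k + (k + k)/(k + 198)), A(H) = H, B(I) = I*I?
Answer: -118269/61 ≈ -1938.8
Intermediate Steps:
B(I) = I**2
z(k) = 121*k + 242*k/(198 + k) (z(k) = (-11)**2*(k + (k + k)/(k + 198)) = 121*(k + (2*k)/(198 + k)) = 121*(k + 2*k/(198 + k)) = 121*k + 242*k/(198 + k))
z(-15) + A(-104) = 121*(-15)*(200 - 15)/(198 - 15) - 104 = 121*(-15)*185/183 - 104 = 121*(-15)*(1/183)*185 - 104 = -111925/61 - 104 = -118269/61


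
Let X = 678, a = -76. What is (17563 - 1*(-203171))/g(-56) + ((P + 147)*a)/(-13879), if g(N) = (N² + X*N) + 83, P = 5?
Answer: -295794082/53586819 ≈ -5.5199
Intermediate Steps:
g(N) = 83 + N² + 678*N (g(N) = (N² + 678*N) + 83 = 83 + N² + 678*N)
(17563 - 1*(-203171))/g(-56) + ((P + 147)*a)/(-13879) = (17563 - 1*(-203171))/(83 + (-56)² + 678*(-56)) + ((5 + 147)*(-76))/(-13879) = (17563 + 203171)/(83 + 3136 - 37968) + (152*(-76))*(-1/13879) = 220734/(-34749) - 11552*(-1/13879) = 220734*(-1/34749) + 11552/13879 = -24526/3861 + 11552/13879 = -295794082/53586819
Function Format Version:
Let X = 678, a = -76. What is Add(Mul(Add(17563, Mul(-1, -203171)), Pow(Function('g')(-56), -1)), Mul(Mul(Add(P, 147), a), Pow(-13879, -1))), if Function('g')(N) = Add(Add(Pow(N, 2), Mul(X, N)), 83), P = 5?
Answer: Rational(-295794082, 53586819) ≈ -5.5199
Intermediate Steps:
Function('g')(N) = Add(83, Pow(N, 2), Mul(678, N)) (Function('g')(N) = Add(Add(Pow(N, 2), Mul(678, N)), 83) = Add(83, Pow(N, 2), Mul(678, N)))
Add(Mul(Add(17563, Mul(-1, -203171)), Pow(Function('g')(-56), -1)), Mul(Mul(Add(P, 147), a), Pow(-13879, -1))) = Add(Mul(Add(17563, Mul(-1, -203171)), Pow(Add(83, Pow(-56, 2), Mul(678, -56)), -1)), Mul(Mul(Add(5, 147), -76), Pow(-13879, -1))) = Add(Mul(Add(17563, 203171), Pow(Add(83, 3136, -37968), -1)), Mul(Mul(152, -76), Rational(-1, 13879))) = Add(Mul(220734, Pow(-34749, -1)), Mul(-11552, Rational(-1, 13879))) = Add(Mul(220734, Rational(-1, 34749)), Rational(11552, 13879)) = Add(Rational(-24526, 3861), Rational(11552, 13879)) = Rational(-295794082, 53586819)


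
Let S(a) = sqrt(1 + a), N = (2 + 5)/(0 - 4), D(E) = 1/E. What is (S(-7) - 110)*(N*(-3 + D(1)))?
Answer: -385 + 7*I*sqrt(6)/2 ≈ -385.0 + 8.5732*I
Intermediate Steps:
N = -7/4 (N = 7/(-4) = 7*(-1/4) = -7/4 ≈ -1.7500)
(S(-7) - 110)*(N*(-3 + D(1))) = (sqrt(1 - 7) - 110)*(-7*(-3 + 1/1)/4) = (sqrt(-6) - 110)*(-7*(-3 + 1)/4) = (I*sqrt(6) - 110)*(-7/4*(-2)) = (-110 + I*sqrt(6))*(7/2) = -385 + 7*I*sqrt(6)/2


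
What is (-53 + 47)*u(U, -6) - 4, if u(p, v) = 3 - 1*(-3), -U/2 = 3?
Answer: -40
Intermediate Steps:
U = -6 (U = -2*3 = -6)
u(p, v) = 6 (u(p, v) = 3 + 3 = 6)
(-53 + 47)*u(U, -6) - 4 = (-53 + 47)*6 - 4 = -6*6 - 4 = -36 - 4 = -40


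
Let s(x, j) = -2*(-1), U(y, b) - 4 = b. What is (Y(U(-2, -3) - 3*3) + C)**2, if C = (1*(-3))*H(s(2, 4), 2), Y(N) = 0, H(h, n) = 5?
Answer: 225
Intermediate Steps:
U(y, b) = 4 + b
s(x, j) = 2
C = -15 (C = (1*(-3))*5 = -3*5 = -15)
(Y(U(-2, -3) - 3*3) + C)**2 = (0 - 15)**2 = (-15)**2 = 225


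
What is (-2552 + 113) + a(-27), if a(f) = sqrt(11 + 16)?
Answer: -2439 + 3*sqrt(3) ≈ -2433.8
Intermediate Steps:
a(f) = 3*sqrt(3) (a(f) = sqrt(27) = 3*sqrt(3))
(-2552 + 113) + a(-27) = (-2552 + 113) + 3*sqrt(3) = -2439 + 3*sqrt(3)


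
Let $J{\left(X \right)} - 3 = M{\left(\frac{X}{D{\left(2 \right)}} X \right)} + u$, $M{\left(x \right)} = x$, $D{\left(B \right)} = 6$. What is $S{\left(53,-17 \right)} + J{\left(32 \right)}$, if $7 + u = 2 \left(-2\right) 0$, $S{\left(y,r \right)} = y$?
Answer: $\frac{659}{3} \approx 219.67$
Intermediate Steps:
$u = -7$ ($u = -7 + 2 \left(-2\right) 0 = -7 - 0 = -7 + 0 = -7$)
$J{\left(X \right)} = -4 + \frac{X^{2}}{6}$ ($J{\left(X \right)} = 3 + \left(\frac{X}{6} X - 7\right) = 3 + \left(\frac{X^{2}}{6} - 7\right) = 3 + \left(-7 + \frac{X^{2}}{6}\right) = -4 + \frac{X^{2}}{6}$)
$S{\left(53,-17 \right)} + J{\left(32 \right)} = 53 - \left(4 - \frac{32^{2}}{6}\right) = 53 + \left(-4 + \frac{1}{6} \cdot 1024\right) = 53 + \left(-4 + \frac{512}{3}\right) = 53 + \frac{500}{3} = \frac{659}{3}$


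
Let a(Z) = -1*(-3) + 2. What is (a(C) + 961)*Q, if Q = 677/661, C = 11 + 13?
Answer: 653982/661 ≈ 989.38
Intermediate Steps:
C = 24
a(Z) = 5 (a(Z) = 3 + 2 = 5)
Q = 677/661 (Q = 677*(1/661) = 677/661 ≈ 1.0242)
(a(C) + 961)*Q = (5 + 961)*(677/661) = 966*(677/661) = 653982/661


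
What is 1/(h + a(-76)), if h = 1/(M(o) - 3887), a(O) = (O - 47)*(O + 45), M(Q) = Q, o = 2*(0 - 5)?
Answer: 3897/14859260 ≈ 0.00026226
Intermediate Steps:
o = -10 (o = 2*(-5) = -10)
a(O) = (-47 + O)*(45 + O)
h = -1/3897 (h = 1/(-10 - 3887) = 1/(-3897) = -1/3897 ≈ -0.00025661)
1/(h + a(-76)) = 1/(-1/3897 + (-2115 + (-76)² - 2*(-76))) = 1/(-1/3897 + (-2115 + 5776 + 152)) = 1/(-1/3897 + 3813) = 1/(14859260/3897) = 3897/14859260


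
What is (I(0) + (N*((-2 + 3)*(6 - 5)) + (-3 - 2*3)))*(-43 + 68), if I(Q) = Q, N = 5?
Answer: -100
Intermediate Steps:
(I(0) + (N*((-2 + 3)*(6 - 5)) + (-3 - 2*3)))*(-43 + 68) = (0 + (5*((-2 + 3)*(6 - 5)) + (-3 - 2*3)))*(-43 + 68) = (0 + (5*(1*1) + (-3 - 6)))*25 = (0 + (5*1 - 9))*25 = (0 + (5 - 9))*25 = (0 - 4)*25 = -4*25 = -100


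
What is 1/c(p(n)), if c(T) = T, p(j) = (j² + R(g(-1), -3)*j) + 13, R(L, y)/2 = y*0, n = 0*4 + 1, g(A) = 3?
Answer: 1/14 ≈ 0.071429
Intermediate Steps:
n = 1 (n = 0 + 1 = 1)
R(L, y) = 0 (R(L, y) = 2*(y*0) = 2*0 = 0)
p(j) = 13 + j² (p(j) = (j² + 0*j) + 13 = (j² + 0) + 13 = j² + 13 = 13 + j²)
1/c(p(n)) = 1/(13 + 1²) = 1/(13 + 1) = 1/14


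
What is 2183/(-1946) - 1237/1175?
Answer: -4972227/2286550 ≈ -2.1746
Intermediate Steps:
2183/(-1946) - 1237/1175 = 2183*(-1/1946) - 1237*1/1175 = -2183/1946 - 1237/1175 = -4972227/2286550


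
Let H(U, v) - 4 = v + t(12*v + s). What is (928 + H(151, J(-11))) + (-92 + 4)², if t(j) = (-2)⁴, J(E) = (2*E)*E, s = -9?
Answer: 8934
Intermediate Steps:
J(E) = 2*E²
t(j) = 16
H(U, v) = 20 + v (H(U, v) = 4 + (v + 16) = 4 + (16 + v) = 20 + v)
(928 + H(151, J(-11))) + (-92 + 4)² = (928 + (20 + 2*(-11)²)) + (-92 + 4)² = (928 + (20 + 2*121)) + (-88)² = (928 + (20 + 242)) + 7744 = (928 + 262) + 7744 = 1190 + 7744 = 8934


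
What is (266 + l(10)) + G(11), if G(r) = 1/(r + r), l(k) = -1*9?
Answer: 5655/22 ≈ 257.05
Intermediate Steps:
l(k) = -9
G(r) = 1/(2*r)
(266 + l(10)) + G(11) = (266 - 9) + (1/2)/11 = 257 + (1/2)*(1/11) = 257 + 1/22 = 5655/22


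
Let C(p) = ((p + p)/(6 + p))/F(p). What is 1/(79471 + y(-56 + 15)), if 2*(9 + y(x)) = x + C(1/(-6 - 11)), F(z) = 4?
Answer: 404/32094365 ≈ 1.2588e-5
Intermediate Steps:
C(p) = p/(2*(6 + p)) (C(p) = ((p + p)/(6 + p))/4 = ((2*p)/(6 + p))*(¼) = (2*p/(6 + p))*(¼) = p/(2*(6 + p)))
y(x) = -3637/404 + x/2 (y(x) = -9 + (x + 1/(2*(-6 - 11)*(6 + 1/(-6 - 11))))/2 = -9 + (x + (½)/(-17*(6 + 1/(-17))))/2 = -9 + (x + (½)*(-1/17)/(6 - 1/17))/2 = -9 + (x + (½)*(-1/17)/(101/17))/2 = -9 + (x + (½)*(-1/17)*(17/101))/2 = -9 + (x - 1/202)/2 = -9 + (-1/202 + x)/2 = -9 + (-1/404 + x/2) = -3637/404 + x/2)
1/(79471 + y(-56 + 15)) = 1/(79471 + (-3637/404 + (-56 + 15)/2)) = 1/(79471 + (-3637/404 + (½)*(-41))) = 1/(79471 + (-3637/404 - 41/2)) = 1/(79471 - 11919/404) = 1/(32094365/404) = 404/32094365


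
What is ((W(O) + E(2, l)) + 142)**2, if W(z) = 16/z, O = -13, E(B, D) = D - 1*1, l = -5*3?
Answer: 2630884/169 ≈ 15567.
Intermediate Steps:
l = -15
E(B, D) = -1 + D (E(B, D) = D - 1 = -1 + D)
((W(O) + E(2, l)) + 142)**2 = ((16/(-13) + (-1 - 15)) + 142)**2 = ((16*(-1/13) - 16) + 142)**2 = ((-16/13 - 16) + 142)**2 = (-224/13 + 142)**2 = (1622/13)**2 = 2630884/169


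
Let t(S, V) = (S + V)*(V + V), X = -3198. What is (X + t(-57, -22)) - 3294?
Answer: -3016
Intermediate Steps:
t(S, V) = 2*V*(S + V) (t(S, V) = (S + V)*(2*V) = 2*V*(S + V))
(X + t(-57, -22)) - 3294 = (-3198 + 2*(-22)*(-57 - 22)) - 3294 = (-3198 + 2*(-22)*(-79)) - 3294 = (-3198 + 3476) - 3294 = 278 - 3294 = -3016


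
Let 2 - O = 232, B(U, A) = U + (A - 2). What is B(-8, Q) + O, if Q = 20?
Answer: -220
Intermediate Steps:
B(U, A) = -2 + A + U (B(U, A) = U + (-2 + A) = -2 + A + U)
O = -230 (O = 2 - 1*232 = 2 - 232 = -230)
B(-8, Q) + O = (-2 + 20 - 8) - 230 = 10 - 230 = -220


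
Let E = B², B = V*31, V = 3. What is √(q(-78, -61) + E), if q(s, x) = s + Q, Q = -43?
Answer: 4*√533 ≈ 92.347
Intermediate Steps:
q(s, x) = -43 + s (q(s, x) = s - 43 = -43 + s)
B = 93 (B = 3*31 = 93)
E = 8649 (E = 93² = 8649)
√(q(-78, -61) + E) = √((-43 - 78) + 8649) = √(-121 + 8649) = √8528 = 4*√533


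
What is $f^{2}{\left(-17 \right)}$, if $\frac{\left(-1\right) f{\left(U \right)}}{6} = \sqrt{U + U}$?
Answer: $-1224$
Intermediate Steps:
$f{\left(U \right)} = - 6 \sqrt{2} \sqrt{U}$ ($f{\left(U \right)} = - 6 \sqrt{U + U} = - 6 \sqrt{2 U} = - 6 \sqrt{2} \sqrt{U}$)
$f^{2}{\left(-17 \right)} = \left(- 6 \sqrt{2} \sqrt{-17}\right)^{2} = \left(- 6 \sqrt{2} i \sqrt{17}\right)^{2} = \left(- 6 i \sqrt{34}\right)^{2} = -1224$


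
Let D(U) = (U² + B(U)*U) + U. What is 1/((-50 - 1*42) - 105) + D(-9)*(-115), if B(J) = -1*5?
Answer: -2650636/197 ≈ -13455.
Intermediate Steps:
B(J) = -5
D(U) = U² - 4*U (D(U) = (U² - 5*U) + U = U² - 4*U)
1/((-50 - 1*42) - 105) + D(-9)*(-115) = 1/((-50 - 1*42) - 105) - 9*(-4 - 9)*(-115) = 1/((-50 - 42) - 105) - 9*(-13)*(-115) = 1/(-92 - 105) + 117*(-115) = 1/(-197) - 13455 = -1/197 - 13455 = -2650636/197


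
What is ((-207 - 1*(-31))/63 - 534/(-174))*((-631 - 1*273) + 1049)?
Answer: 2515/63 ≈ 39.921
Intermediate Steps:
((-207 - 1*(-31))/63 - 534/(-174))*((-631 - 1*273) + 1049) = ((-207 + 31)*(1/63) - 534*(-1/174))*((-631 - 273) + 1049) = (-176*1/63 + 89/29)*(-904 + 1049) = (-176/63 + 89/29)*145 = (503/1827)*145 = 2515/63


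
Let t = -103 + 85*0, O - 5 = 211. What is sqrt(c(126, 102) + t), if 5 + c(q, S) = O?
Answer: 6*sqrt(3) ≈ 10.392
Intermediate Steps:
O = 216 (O = 5 + 211 = 216)
c(q, S) = 211 (c(q, S) = -5 + 216 = 211)
t = -103 (t = -103 + 0 = -103)
sqrt(c(126, 102) + t) = sqrt(211 - 103) = sqrt(108) = 6*sqrt(3)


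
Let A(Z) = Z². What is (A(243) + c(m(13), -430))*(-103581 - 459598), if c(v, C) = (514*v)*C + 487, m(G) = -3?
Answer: -406950892684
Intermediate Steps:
c(v, C) = 487 + 514*C*v (c(v, C) = 514*C*v + 487 = 487 + 514*C*v)
(A(243) + c(m(13), -430))*(-103581 - 459598) = (243² + (487 + 514*(-430)*(-3)))*(-103581 - 459598) = (59049 + (487 + 663060))*(-563179) = (59049 + 663547)*(-563179) = 722596*(-563179) = -406950892684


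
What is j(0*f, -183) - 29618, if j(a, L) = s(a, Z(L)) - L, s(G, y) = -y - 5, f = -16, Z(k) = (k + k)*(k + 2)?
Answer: -95686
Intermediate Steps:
Z(k) = 2*k*(2 + k) (Z(k) = (2*k)*(2 + k) = 2*k*(2 + k))
s(G, y) = -5 - y
j(a, L) = -5 - L - 2*L*(2 + L) (j(a, L) = (-5 - 2*L*(2 + L)) - L = -5 - L - 2*L*(2 + L))
j(0*f, -183) - 29618 = (-5 - 1*(-183) - 2*(-183)*(2 - 183)) - 29618 = (-5 + 183 - 2*(-183)*(-181)) - 29618 = (-5 + 183 - 66246) - 29618 = -66068 - 29618 = -95686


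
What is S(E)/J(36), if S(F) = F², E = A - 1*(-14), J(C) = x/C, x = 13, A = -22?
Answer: 2304/13 ≈ 177.23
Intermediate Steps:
J(C) = 13/C
E = -8 (E = -22 - 1*(-14) = -22 + 14 = -8)
S(E)/J(36) = (-8)²/((13/36)) = 64/((13*(1/36))) = 64/(13/36) = 64*(36/13) = 2304/13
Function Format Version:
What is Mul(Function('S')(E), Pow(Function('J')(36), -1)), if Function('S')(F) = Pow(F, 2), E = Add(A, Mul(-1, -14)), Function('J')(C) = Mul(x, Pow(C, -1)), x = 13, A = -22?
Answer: Rational(2304, 13) ≈ 177.23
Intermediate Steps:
Function('J')(C) = Mul(13, Pow(C, -1))
E = -8 (E = Add(-22, Mul(-1, -14)) = Add(-22, 14) = -8)
Mul(Function('S')(E), Pow(Function('J')(36), -1)) = Mul(Pow(-8, 2), Pow(Mul(13, Pow(36, -1)), -1)) = Mul(64, Pow(Mul(13, Rational(1, 36)), -1)) = Mul(64, Pow(Rational(13, 36), -1)) = Mul(64, Rational(36, 13)) = Rational(2304, 13)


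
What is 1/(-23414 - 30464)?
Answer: -1/53878 ≈ -1.8560e-5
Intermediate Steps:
1/(-23414 - 30464) = 1/(-53878) = -1/53878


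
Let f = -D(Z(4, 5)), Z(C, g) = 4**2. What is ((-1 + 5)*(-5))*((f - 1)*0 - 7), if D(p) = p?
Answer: 140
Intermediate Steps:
Z(C, g) = 16
f = -16 (f = -1*16 = -16)
((-1 + 5)*(-5))*((f - 1)*0 - 7) = ((-1 + 5)*(-5))*((-16 - 1)*0 - 7) = (4*(-5))*(-17*0 - 7) = -20*(0 - 7) = -20*(-7) = 140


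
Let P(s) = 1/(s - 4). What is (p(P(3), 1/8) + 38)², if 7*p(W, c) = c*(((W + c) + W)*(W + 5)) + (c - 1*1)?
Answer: 17867529/12544 ≈ 1424.4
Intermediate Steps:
P(s) = 1/(-4 + s)
p(W, c) = -⅐ + c/7 + c*(5 + W)*(c + 2*W)/7 (p(W, c) = (c*(((W + c) + W)*(W + 5)) + (c - 1*1))/7 = (c*((c + 2*W)*(5 + W)) + (c - 1))/7 = (c*((5 + W)*(c + 2*W)) + (-1 + c))/7 = (c*(5 + W)*(c + 2*W) + (-1 + c))/7 = (-1 + c + c*(5 + W)*(c + 2*W))/7 = -⅐ + c/7 + c*(5 + W)*(c + 2*W)/7)
(p(P(3), 1/8) + 38)² = ((-⅐ + (⅐)/8 + 5*(1/8)²/7 + (1/8)²/(7*(-4 + 3)) + (2/7)*(1/(-4 + 3))²/8 + (10/7)/((-4 + 3)*8)) + 38)² = ((-⅐ + (⅐)*(⅛) + 5*(⅛)²/7 + (⅐)*(⅛)²/(-1) + (2/7)*(⅛)*(1/(-1))² + (10/7)*(⅛)/(-1)) + 38)² = ((-⅐ + 1/56 + (5/7)*(1/64) + (⅐)*(-1)*(1/64) + (2/7)*(⅛)*(-1)² + (10/7)*(-1)*(⅛)) + 38)² = ((-⅐ + 1/56 + 5/448 - 1/448 + (2/7)*(⅛)*1 - 5/28) + 38)² = ((-⅐ + 1/56 + 5/448 - 1/448 + 1/28 - 5/28) + 38)² = (-29/112 + 38)² = (4227/112)² = 17867529/12544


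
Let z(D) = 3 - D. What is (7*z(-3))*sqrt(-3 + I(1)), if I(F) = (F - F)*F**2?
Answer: 42*I*sqrt(3) ≈ 72.746*I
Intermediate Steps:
I(F) = 0 (I(F) = 0*F**2 = 0)
(7*z(-3))*sqrt(-3 + I(1)) = (7*(3 - 1*(-3)))*sqrt(-3 + 0) = (7*(3 + 3))*sqrt(-3) = (7*6)*(I*sqrt(3)) = 42*(I*sqrt(3)) = 42*I*sqrt(3)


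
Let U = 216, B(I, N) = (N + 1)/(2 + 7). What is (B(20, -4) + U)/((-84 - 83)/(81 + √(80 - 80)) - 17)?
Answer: -17469/1544 ≈ -11.314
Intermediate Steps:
B(I, N) = ⅑ + N/9 (B(I, N) = (1 + N)/9 = (1 + N)*(⅑) = ⅑ + N/9)
(B(20, -4) + U)/((-84 - 83)/(81 + √(80 - 80)) - 17) = ((⅑ + (⅑)*(-4)) + 216)/((-84 - 83)/(81 + √(80 - 80)) - 17) = ((⅑ - 4/9) + 216)/(-167/(81 + √0) - 17) = (-⅓ + 216)/(-167/(81 + 0) - 17) = 647/(3*(-167/81 - 17)) = 647/(3*(-1544/81)) = (647/3)*(-81/1544) = -17469/1544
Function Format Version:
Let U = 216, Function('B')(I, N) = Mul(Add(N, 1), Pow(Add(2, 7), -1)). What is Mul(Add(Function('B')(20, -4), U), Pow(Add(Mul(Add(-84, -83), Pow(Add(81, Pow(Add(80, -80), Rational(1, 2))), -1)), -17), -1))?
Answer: Rational(-17469, 1544) ≈ -11.314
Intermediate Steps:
Function('B')(I, N) = Add(Rational(1, 9), Mul(Rational(1, 9), N)) (Function('B')(I, N) = Mul(Add(1, N), Pow(9, -1)) = Mul(Add(1, N), Rational(1, 9)) = Add(Rational(1, 9), Mul(Rational(1, 9), N)))
Mul(Add(Function('B')(20, -4), U), Pow(Add(Mul(Add(-84, -83), Pow(Add(81, Pow(Add(80, -80), Rational(1, 2))), -1)), -17), -1)) = Mul(Add(Add(Rational(1, 9), Mul(Rational(1, 9), -4)), 216), Pow(Add(Mul(Add(-84, -83), Pow(Add(81, Pow(Add(80, -80), Rational(1, 2))), -1)), -17), -1)) = Mul(Add(Add(Rational(1, 9), Rational(-4, 9)), 216), Pow(Add(Mul(-167, Pow(Add(81, Pow(0, Rational(1, 2))), -1)), -17), -1)) = Mul(Add(Rational(-1, 3), 216), Pow(Add(Mul(-167, Pow(Add(81, 0), -1)), -17), -1)) = Mul(Rational(647, 3), Pow(Add(Mul(-167, Pow(81, -1)), -17), -1)) = Mul(Rational(647, 3), Pow(Add(Mul(-167, Rational(1, 81)), -17), -1)) = Mul(Rational(647, 3), Pow(Add(Rational(-167, 81), -17), -1)) = Mul(Rational(647, 3), Pow(Rational(-1544, 81), -1)) = Mul(Rational(647, 3), Rational(-81, 1544)) = Rational(-17469, 1544)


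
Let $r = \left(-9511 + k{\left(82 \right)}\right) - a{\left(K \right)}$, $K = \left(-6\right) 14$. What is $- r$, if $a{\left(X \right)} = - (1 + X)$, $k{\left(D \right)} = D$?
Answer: $9512$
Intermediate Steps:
$K = -84$
$a{\left(X \right)} = -1 - X$
$r = -9512$ ($r = \left(-9511 + 82\right) - \left(-1 - -84\right) = -9429 - \left(-1 + 84\right) = -9429 - 83 = -9512$)
$- r = \left(-1\right) \left(-9512\right) = 9512$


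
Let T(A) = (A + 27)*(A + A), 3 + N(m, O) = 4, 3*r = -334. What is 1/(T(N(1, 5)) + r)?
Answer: -3/166 ≈ -0.018072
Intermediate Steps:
r = -334/3 (r = (1/3)*(-334) = -334/3 ≈ -111.33)
N(m, O) = 1 (N(m, O) = -3 + 4 = 1)
T(A) = 2*A*(27 + A) (T(A) = (27 + A)*(2*A) = 2*A*(27 + A))
1/(T(N(1, 5)) + r) = 1/(2*1*(27 + 1) - 334/3) = 1/(2*1*28 - 334/3) = 1/(56 - 334/3) = 1/(-166/3) = -3/166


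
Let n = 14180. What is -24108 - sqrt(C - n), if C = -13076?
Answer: -24108 - 2*I*sqrt(6814) ≈ -24108.0 - 165.09*I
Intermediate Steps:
-24108 - sqrt(C - n) = -24108 - sqrt(-13076 - 1*14180) = -24108 - sqrt(-13076 - 14180) = -24108 - sqrt(-27256) = -24108 - 2*I*sqrt(6814)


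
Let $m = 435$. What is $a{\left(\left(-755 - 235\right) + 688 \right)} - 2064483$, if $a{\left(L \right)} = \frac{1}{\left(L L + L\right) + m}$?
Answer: $- \frac{188563683770}{91337} \approx -2.0645 \cdot 10^{6}$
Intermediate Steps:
$a{\left(L \right)} = \frac{1}{435 + L + L^{2}}$ ($a{\left(L \right)} = \frac{1}{\left(L L + L\right) + 435} = \frac{1}{\left(L^{2} + L\right) + 435} = \frac{1}{\left(L + L^{2}\right) + 435} = \frac{1}{435 + L + L^{2}}$)
$a{\left(\left(-755 - 235\right) + 688 \right)} - 2064483 = \frac{1}{435 + \left(\left(-755 - 235\right) + 688\right) + \left(\left(-755 - 235\right) + 688\right)^{2}} - 2064483 = \frac{1}{435 + \left(-990 + 688\right) + \left(-990 + 688\right)^{2}} - 2064483 = \frac{1}{435 - 302 + \left(-302\right)^{2}} - 2064483 = \frac{1}{435 - 302 + 91204} - 2064483 = \frac{1}{91337} - 2064483 = - \frac{188563683770}{91337}$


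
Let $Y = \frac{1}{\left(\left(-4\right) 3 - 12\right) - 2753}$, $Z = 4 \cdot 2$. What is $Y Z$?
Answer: $- \frac{8}{2777} \approx -0.0028808$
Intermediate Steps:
$Z = 8$
$Y = - \frac{1}{2777}$ ($Y = \frac{1}{\left(-12 - 12\right) - 2753} = \frac{1}{-24 - 2753} = \frac{1}{-2777} = - \frac{1}{2777} \approx -0.0003601$)
$Y Z = \left(- \frac{1}{2777}\right) 8 = - \frac{8}{2777}$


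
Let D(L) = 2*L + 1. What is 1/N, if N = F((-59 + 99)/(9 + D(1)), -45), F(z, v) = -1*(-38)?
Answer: 1/38 ≈ 0.026316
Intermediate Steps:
D(L) = 1 + 2*L
F(z, v) = 38
N = 38
1/N = 1/38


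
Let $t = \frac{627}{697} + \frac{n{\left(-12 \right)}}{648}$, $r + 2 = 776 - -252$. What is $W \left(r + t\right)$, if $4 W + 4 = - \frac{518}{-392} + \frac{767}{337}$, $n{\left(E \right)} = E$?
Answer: $- \frac{146830396451}{1420608672} \approx -103.36$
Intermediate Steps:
$r = 1026$ ($r = -2 + \left(776 - -252\right) = -2 + \left(776 + 252\right) = -2 + 1028 = 1026$)
$W = - \frac{3799}{37744}$ ($W = -1 + \frac{- \frac{518}{-392} + \frac{767}{337}}{4} = -1 + \frac{\left(-518\right) \left(- \frac{1}{392}\right) + 767 \cdot \frac{1}{337}}{4} = -1 + \frac{\frac{37}{28} + \frac{767}{337}}{4} = -1 + \frac{1}{4} \cdot \frac{33945}{9436} = -1 + \frac{33945}{37744} = - \frac{3799}{37744} \approx -0.10065$)
$t = \frac{33161}{37638}$ ($t = \frac{627}{697} - \frac{12}{648} = 627 \cdot \frac{1}{697} - \frac{1}{54} = \frac{627}{697} - \frac{1}{54} = \frac{33161}{37638} \approx 0.88105$)
$W \left(r + t\right) = - \frac{3799 \left(1026 + \frac{33161}{37638}\right)}{37744} = \left(- \frac{3799}{37744}\right) \frac{38649749}{37638} = - \frac{146830396451}{1420608672}$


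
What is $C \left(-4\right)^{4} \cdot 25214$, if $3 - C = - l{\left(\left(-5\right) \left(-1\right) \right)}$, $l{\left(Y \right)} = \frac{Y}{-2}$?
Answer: $3227392$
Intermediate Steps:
$l{\left(Y \right)} = - \frac{Y}{2}$ ($l{\left(Y \right)} = Y \left(- \frac{1}{2}\right) = - \frac{Y}{2}$)
$C = \frac{1}{2}$ ($C = 3 - - \frac{\left(-1\right) \left(\left(-5\right) \left(-1\right)\right)}{2} = 3 - - \frac{\left(-1\right) 5}{2} = 3 - \left(-1\right) \left(- \frac{5}{2}\right) = 3 - \frac{5}{2} = \frac{1}{2} \approx 0.5$)
$C \left(-4\right)^{4} \cdot 25214 = \frac{\left(-4\right)^{4}}{2} \cdot 25214 = \frac{1}{2} \cdot 256 \cdot 25214 = 128 \cdot 25214 = 3227392$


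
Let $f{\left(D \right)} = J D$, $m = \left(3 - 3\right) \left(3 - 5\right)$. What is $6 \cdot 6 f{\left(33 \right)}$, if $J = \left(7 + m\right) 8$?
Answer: $66528$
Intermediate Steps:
$m = 0$ ($m = 0 \left(-2\right) = 0$)
$J = 56$ ($J = \left(7 + 0\right) 8 = 7 \cdot 8 = 56$)
$f{\left(D \right)} = 56 D$
$6 \cdot 6 f{\left(33 \right)} = 6 \cdot 6 \cdot 56 \cdot 33 = 36 \cdot 1848 = 66528$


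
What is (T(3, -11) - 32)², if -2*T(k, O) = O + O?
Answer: 441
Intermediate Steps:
T(k, O) = -O (T(k, O) = -(O + O)/2 = -O)
(T(3, -11) - 32)² = (-1*(-11) - 32)² = (11 - 32)² = (-21)² = 441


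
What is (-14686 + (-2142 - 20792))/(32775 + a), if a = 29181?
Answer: -1045/1721 ≈ -0.60721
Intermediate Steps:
(-14686 + (-2142 - 20792))/(32775 + a) = (-14686 + (-2142 - 20792))/(32775 + 29181) = (-14686 - 22934)/61956 = -37620*1/61956 = -1045/1721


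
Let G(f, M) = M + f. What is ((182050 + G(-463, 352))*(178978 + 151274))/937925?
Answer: 60085718628/937925 ≈ 64062.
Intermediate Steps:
((182050 + G(-463, 352))*(178978 + 151274))/937925 = ((182050 + (352 - 463))*(178978 + 151274))/937925 = ((182050 - 111)*330252)*(1/937925) = (181939*330252)*(1/937925) = 60085718628*(1/937925) = 60085718628/937925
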